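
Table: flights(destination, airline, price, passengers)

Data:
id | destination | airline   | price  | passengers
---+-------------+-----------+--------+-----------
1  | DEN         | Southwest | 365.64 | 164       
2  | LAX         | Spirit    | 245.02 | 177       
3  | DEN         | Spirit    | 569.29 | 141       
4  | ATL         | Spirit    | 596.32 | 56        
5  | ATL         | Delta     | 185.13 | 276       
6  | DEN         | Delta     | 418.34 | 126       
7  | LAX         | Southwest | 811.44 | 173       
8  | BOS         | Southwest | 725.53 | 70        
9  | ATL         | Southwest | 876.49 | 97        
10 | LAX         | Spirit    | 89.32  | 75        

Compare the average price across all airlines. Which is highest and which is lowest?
SELECT airline, AVG(price)
FROM flights
GROUP BY airline
ORDER BY AVG(price)

All groups:
  Delta: 301.74
  Spirit: 374.99
  Southwest: 694.78

Highest: Southwest (694.78)
Lowest: Delta (301.74)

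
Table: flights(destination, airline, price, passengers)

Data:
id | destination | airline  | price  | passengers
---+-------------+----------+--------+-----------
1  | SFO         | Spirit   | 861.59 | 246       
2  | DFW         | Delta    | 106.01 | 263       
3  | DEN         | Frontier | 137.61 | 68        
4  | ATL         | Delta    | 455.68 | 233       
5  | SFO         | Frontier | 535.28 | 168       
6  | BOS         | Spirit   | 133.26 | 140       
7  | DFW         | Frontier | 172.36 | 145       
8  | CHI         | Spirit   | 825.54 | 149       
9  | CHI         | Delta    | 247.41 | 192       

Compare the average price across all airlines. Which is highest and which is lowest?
SELECT airline, AVG(price)
FROM flights
GROUP BY airline
ORDER BY AVG(price)

All groups:
  Delta: 269.70
  Frontier: 281.75
  Spirit: 606.80

Highest: Spirit (606.80)
Lowest: Delta (269.70)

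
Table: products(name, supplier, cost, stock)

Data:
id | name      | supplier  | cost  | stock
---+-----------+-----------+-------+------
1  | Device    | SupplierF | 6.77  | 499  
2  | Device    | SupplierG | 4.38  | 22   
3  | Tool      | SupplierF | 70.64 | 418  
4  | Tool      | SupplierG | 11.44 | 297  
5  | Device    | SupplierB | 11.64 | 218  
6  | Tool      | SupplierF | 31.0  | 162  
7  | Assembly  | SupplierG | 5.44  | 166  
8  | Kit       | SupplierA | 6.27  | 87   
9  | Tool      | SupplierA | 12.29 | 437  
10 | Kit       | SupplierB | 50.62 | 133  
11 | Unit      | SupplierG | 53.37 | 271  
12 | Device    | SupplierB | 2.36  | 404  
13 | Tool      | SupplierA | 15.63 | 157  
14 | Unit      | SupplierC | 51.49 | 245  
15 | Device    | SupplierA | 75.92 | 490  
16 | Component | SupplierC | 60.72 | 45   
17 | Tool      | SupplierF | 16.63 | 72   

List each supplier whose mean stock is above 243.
SELECT supplier, AVG(stock)
FROM products
GROUP BY supplier
HAVING AVG(stock) > 243

Result:
  SupplierA: avg=292.75
  SupplierB: avg=251.67
  SupplierF: avg=287.75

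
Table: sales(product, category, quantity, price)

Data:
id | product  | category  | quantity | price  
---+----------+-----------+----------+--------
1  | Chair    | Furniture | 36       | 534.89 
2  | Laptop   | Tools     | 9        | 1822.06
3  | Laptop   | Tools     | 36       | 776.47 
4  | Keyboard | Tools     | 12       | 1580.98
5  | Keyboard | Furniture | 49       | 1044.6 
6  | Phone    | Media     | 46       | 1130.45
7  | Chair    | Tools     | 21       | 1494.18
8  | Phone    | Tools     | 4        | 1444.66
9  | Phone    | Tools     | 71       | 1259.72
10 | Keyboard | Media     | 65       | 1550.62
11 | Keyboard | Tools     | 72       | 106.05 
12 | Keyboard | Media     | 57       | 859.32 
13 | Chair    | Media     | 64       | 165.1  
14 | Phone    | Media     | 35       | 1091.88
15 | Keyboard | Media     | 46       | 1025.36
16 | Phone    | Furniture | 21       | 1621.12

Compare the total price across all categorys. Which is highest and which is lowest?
SELECT category, SUM(price)
FROM sales
GROUP BY category
ORDER BY SUM(price)

All groups:
  Furniture: 3200.61
  Media: 5822.73
  Tools: 8484.12

Highest: Tools (8484.12)
Lowest: Furniture (3200.61)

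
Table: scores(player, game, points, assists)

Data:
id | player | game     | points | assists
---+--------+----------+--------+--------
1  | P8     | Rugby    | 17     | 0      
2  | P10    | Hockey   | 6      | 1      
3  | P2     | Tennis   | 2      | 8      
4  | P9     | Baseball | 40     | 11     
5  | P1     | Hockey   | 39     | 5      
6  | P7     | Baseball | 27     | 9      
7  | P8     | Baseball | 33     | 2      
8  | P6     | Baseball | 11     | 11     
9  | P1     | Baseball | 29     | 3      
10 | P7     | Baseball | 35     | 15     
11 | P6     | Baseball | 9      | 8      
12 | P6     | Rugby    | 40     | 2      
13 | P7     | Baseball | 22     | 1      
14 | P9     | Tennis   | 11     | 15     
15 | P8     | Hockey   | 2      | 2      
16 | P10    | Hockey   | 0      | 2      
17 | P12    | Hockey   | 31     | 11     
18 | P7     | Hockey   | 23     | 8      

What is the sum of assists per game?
SELECT game, SUM(assists) as result
FROM scores
GROUP BY game

Result:
  Baseball: 60
  Hockey: 29
  Rugby: 2
  Tennis: 23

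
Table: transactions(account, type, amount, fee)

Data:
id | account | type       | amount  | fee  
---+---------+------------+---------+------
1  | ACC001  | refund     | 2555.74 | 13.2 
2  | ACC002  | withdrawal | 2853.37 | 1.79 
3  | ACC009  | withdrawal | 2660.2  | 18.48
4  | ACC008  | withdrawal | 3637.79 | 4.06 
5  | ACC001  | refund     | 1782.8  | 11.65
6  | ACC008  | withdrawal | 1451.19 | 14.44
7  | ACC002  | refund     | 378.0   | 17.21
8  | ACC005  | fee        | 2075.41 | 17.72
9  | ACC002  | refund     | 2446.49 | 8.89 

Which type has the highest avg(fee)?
SELECT type, AVG(fee) as val
FROM transactions
GROUP BY type
ORDER BY val DESC
LIMIT 1

Result: fee with avg(fee) = 17.72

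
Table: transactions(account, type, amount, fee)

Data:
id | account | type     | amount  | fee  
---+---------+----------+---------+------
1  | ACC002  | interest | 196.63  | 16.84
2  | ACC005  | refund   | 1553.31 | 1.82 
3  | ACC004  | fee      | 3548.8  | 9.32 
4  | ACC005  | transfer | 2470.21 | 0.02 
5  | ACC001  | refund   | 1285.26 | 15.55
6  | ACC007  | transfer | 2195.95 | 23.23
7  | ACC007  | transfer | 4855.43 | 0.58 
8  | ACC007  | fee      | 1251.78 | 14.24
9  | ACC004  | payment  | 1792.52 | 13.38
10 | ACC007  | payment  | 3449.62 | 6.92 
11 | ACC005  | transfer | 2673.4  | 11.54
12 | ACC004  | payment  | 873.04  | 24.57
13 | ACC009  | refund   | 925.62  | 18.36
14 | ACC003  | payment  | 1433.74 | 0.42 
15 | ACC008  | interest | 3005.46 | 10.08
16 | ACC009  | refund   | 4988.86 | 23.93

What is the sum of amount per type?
SELECT type, SUM(amount) as result
FROM transactions
GROUP BY type

Result:
  fee: 4800.58
  interest: 3202.09
  payment: 7548.92
  refund: 8753.05
  transfer: 12194.99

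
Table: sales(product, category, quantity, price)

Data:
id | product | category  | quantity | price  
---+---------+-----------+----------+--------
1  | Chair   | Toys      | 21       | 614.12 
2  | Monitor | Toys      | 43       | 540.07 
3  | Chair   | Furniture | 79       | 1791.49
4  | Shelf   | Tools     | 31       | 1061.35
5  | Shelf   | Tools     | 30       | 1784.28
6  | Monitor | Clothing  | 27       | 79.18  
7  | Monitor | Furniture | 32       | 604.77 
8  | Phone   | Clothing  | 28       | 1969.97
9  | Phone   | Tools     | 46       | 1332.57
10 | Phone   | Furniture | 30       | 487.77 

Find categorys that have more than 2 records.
SELECT category, COUNT(*) as cnt
FROM sales
GROUP BY category
HAVING COUNT(*) > 2

Result:
  Furniture: 3
  Tools: 3

Note: HAVING filters groups after aggregation, WHERE filters rows before.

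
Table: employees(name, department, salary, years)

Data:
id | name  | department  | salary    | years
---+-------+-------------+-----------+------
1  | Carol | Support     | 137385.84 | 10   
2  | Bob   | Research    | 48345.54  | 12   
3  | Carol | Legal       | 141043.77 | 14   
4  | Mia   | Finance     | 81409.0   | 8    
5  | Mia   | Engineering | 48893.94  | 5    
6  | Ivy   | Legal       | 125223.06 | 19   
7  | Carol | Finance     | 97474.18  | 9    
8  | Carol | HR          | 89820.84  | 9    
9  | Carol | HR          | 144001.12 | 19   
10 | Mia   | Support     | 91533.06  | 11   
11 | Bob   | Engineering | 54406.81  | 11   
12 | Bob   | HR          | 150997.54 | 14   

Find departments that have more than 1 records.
SELECT department, COUNT(*) as cnt
FROM employees
GROUP BY department
HAVING COUNT(*) > 1

Result:
  Engineering: 2
  Finance: 2
  HR: 3
  Legal: 2
  Support: 2

Note: HAVING filters groups after aggregation, WHERE filters rows before.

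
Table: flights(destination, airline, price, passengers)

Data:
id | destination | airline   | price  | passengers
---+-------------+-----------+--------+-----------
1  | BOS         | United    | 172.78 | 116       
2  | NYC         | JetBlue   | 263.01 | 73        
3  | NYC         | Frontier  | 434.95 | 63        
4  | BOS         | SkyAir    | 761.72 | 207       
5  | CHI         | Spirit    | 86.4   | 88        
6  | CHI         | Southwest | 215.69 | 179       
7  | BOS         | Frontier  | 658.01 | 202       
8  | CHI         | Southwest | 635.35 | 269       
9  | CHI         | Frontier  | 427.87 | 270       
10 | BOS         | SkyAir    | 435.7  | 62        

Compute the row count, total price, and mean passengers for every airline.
SELECT airline,
       COUNT(*) as cnt,
       SUM(price) as total_price,
       AVG(passengers) as avg_passengers
FROM flights
GROUP BY airline

Result:
  Frontier: 3 records, 1520.83 total price, 178.33 avg passengers
  JetBlue: 1 records, 263.01 total price, 73.00 avg passengers
  SkyAir: 2 records, 1197.42 total price, 134.50 avg passengers
  Southwest: 2 records, 851.04 total price, 224.00 avg passengers
  Spirit: 1 records, 86.40 total price, 88.00 avg passengers
  United: 1 records, 172.78 total price, 116.00 avg passengers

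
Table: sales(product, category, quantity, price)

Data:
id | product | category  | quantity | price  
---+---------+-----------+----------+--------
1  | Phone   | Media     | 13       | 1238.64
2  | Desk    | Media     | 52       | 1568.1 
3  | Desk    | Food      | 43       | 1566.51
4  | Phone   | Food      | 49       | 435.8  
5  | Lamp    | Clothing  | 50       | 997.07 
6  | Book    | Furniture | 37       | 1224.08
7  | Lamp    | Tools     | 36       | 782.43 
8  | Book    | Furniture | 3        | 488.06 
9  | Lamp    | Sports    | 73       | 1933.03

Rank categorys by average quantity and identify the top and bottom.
SELECT category, AVG(quantity)
FROM sales
GROUP BY category
ORDER BY AVG(quantity)

All groups:
  Furniture: 20.00
  Media: 32.50
  Tools: 36.00
  Food: 46.00
  Clothing: 50.00
  Sports: 73.00

Highest: Sports (73.00)
Lowest: Furniture (20.00)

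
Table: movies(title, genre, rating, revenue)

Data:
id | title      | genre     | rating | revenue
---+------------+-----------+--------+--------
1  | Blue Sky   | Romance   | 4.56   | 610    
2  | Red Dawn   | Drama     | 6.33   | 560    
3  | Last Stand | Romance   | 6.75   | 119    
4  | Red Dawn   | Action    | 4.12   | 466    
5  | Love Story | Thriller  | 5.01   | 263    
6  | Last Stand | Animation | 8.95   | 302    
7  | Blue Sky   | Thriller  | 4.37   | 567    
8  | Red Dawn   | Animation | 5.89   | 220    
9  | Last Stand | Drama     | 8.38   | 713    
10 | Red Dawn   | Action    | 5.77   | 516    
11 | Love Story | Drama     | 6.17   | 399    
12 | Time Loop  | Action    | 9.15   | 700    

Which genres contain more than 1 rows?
SELECT genre, COUNT(*) as cnt
FROM movies
GROUP BY genre
HAVING COUNT(*) > 1

Result:
  Action: 3
  Animation: 2
  Drama: 3
  Romance: 2
  Thriller: 2

Note: HAVING filters groups after aggregation, WHERE filters rows before.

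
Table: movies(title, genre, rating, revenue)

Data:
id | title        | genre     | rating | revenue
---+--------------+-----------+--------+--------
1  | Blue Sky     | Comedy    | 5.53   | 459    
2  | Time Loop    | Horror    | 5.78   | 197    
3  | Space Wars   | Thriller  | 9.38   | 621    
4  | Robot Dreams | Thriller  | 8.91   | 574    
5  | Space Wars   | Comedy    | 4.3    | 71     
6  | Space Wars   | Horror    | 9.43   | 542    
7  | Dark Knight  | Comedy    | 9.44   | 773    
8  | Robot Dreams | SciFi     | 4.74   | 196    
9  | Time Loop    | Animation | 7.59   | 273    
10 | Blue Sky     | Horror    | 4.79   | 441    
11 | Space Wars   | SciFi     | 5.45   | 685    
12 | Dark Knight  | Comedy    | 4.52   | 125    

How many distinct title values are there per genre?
SELECT genre, COUNT(DISTINCT title)
FROM movies
GROUP BY genre

Result:
  Animation: 1 distinct
  Comedy: 3 distinct
  Horror: 3 distinct
  SciFi: 2 distinct
  Thriller: 2 distinct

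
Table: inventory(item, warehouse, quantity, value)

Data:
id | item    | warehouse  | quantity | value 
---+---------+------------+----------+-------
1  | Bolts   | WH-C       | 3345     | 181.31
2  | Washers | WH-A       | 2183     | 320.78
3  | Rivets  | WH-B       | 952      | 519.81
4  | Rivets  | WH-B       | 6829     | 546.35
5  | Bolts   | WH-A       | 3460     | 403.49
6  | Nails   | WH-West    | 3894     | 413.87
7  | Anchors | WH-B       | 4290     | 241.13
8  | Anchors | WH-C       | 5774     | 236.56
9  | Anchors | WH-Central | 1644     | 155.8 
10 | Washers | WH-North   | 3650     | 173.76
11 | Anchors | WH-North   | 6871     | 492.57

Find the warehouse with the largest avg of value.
SELECT warehouse, AVG(value) as val
FROM inventory
GROUP BY warehouse
ORDER BY val DESC
LIMIT 1

Result: WH-B with avg(value) = 435.76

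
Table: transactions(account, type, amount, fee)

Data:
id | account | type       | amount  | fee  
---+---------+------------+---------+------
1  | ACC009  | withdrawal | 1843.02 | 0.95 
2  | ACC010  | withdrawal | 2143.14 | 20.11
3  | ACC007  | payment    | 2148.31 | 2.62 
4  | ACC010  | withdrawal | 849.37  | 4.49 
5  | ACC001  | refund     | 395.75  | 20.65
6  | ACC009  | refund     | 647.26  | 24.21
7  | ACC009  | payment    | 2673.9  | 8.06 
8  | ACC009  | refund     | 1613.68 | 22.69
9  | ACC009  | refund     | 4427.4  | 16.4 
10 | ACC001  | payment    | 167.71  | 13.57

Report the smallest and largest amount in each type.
SELECT type, MIN(amount), MAX(amount)
FROM transactions
GROUP BY type

Result:
  payment: min=167.71, max=2673.90
  refund: min=395.75, max=4427.40
  withdrawal: min=849.37, max=2143.14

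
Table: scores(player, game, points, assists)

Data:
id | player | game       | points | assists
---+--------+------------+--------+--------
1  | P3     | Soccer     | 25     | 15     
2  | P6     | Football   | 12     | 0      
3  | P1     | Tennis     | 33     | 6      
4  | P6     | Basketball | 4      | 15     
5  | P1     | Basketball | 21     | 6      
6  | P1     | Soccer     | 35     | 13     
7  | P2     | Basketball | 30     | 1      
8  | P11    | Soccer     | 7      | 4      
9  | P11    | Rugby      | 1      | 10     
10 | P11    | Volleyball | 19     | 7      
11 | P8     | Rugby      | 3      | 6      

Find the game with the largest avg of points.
SELECT game, AVG(points) as val
FROM scores
GROUP BY game
ORDER BY val DESC
LIMIT 1

Result: Tennis with avg(points) = 33.00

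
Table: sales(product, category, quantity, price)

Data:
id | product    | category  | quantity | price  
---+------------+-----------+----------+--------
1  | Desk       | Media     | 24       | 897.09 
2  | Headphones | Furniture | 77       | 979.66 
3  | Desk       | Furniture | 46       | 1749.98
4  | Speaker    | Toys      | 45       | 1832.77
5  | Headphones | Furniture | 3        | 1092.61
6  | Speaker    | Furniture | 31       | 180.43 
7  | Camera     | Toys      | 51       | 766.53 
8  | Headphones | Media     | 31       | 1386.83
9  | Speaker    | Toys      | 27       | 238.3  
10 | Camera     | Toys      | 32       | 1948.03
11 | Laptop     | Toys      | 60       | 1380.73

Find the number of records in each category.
SELECT category, COUNT(*) as count
FROM sales
GROUP BY category

Result:
  Furniture: 4
  Media: 2
  Toys: 5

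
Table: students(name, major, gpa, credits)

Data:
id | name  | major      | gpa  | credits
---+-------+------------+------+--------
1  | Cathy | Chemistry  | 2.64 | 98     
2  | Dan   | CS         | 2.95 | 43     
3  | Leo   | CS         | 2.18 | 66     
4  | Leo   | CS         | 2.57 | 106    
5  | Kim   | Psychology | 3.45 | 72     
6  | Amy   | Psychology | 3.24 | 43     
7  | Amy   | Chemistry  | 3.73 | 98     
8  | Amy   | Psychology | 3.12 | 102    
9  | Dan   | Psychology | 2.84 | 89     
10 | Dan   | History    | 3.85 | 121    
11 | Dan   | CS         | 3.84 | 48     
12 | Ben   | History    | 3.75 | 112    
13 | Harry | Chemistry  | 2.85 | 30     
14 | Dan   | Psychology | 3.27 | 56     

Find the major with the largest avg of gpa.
SELECT major, AVG(gpa) as val
FROM students
GROUP BY major
ORDER BY val DESC
LIMIT 1

Result: History with avg(gpa) = 3.80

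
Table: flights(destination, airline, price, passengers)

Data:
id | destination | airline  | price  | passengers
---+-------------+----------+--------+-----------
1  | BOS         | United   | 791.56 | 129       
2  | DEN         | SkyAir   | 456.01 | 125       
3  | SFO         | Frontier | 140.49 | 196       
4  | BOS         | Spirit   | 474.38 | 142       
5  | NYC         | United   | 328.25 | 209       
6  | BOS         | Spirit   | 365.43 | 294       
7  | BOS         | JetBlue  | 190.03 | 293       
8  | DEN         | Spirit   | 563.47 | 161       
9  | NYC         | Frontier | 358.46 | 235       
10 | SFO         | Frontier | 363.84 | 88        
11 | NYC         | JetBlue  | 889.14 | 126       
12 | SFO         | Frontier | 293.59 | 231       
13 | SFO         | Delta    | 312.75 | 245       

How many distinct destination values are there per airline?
SELECT airline, COUNT(DISTINCT destination)
FROM flights
GROUP BY airline

Result:
  Delta: 1 distinct
  Frontier: 2 distinct
  JetBlue: 2 distinct
  SkyAir: 1 distinct
  Spirit: 2 distinct
  United: 2 distinct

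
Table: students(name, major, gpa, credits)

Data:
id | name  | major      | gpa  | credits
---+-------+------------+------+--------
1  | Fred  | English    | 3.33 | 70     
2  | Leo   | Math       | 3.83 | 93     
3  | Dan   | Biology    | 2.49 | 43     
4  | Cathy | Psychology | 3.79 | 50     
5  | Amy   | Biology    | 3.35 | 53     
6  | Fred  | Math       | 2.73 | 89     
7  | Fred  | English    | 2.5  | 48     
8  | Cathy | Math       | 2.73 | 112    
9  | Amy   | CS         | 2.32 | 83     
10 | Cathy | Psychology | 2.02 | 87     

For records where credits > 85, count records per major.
SELECT major, COUNT(*)
FROM students
WHERE credits > 85
GROUP BY major

Note: WHERE filters rows before grouping.

Result:
  Math: 3
  Psychology: 1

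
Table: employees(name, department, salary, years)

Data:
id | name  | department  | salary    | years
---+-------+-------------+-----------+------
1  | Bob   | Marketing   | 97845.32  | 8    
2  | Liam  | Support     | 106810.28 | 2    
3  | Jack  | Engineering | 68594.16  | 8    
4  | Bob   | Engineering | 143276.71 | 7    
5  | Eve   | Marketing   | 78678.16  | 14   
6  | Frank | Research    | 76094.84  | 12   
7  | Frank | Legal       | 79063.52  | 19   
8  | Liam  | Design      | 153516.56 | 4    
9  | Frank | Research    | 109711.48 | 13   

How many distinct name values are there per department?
SELECT department, COUNT(DISTINCT name)
FROM employees
GROUP BY department

Result:
  Design: 1 distinct
  Engineering: 2 distinct
  Legal: 1 distinct
  Marketing: 2 distinct
  Research: 1 distinct
  Support: 1 distinct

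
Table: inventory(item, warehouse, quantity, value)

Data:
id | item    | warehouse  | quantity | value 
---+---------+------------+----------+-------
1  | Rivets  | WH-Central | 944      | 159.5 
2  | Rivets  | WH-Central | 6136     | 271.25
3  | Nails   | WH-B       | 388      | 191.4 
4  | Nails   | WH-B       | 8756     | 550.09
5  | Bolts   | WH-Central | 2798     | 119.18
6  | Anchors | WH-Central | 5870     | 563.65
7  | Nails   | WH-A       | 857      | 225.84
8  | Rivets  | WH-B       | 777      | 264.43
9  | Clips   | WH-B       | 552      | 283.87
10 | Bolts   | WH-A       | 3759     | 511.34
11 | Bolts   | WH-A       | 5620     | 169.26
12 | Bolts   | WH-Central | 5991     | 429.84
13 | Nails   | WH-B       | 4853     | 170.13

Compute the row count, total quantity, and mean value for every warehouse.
SELECT warehouse,
       COUNT(*) as cnt,
       SUM(quantity) as total_quantity,
       AVG(value) as avg_value
FROM inventory
GROUP BY warehouse

Result:
  WH-A: 3 records, 10236 total quantity, 302.15 avg value
  WH-B: 5 records, 15326 total quantity, 291.98 avg value
  WH-Central: 5 records, 21739 total quantity, 308.68 avg value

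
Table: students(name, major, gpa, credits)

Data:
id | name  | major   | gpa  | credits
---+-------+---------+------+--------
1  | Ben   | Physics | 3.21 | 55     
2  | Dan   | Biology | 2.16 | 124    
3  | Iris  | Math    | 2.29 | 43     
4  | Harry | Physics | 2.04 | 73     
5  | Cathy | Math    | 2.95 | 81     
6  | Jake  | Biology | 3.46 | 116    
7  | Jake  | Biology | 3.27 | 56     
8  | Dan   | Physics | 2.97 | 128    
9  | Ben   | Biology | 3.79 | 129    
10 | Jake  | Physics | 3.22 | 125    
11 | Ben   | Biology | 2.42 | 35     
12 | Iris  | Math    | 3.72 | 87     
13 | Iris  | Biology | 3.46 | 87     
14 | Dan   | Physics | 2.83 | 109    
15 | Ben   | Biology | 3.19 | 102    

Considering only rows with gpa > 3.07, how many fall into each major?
SELECT major, COUNT(*)
FROM students
WHERE gpa > 3.07
GROUP BY major

Note: WHERE filters rows before grouping.

Result:
  Biology: 5
  Math: 1
  Physics: 2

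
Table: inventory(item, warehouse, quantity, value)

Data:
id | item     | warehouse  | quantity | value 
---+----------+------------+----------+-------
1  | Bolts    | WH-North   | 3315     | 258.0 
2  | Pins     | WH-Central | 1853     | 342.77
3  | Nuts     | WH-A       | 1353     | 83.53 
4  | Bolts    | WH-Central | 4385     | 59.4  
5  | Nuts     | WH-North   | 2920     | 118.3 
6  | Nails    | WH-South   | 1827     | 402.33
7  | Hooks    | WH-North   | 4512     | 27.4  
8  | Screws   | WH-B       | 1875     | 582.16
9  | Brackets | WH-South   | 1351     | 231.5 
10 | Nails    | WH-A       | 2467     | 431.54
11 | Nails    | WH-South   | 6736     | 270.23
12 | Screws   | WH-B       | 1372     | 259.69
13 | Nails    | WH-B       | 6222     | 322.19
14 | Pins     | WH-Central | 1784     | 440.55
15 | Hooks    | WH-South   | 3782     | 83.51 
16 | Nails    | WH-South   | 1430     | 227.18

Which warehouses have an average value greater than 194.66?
SELECT warehouse, AVG(value)
FROM inventory
GROUP BY warehouse
HAVING AVG(value) > 194.66

Result:
  WH-A: avg=257.54
  WH-B: avg=388.01
  WH-Central: avg=280.91
  WH-South: avg=242.95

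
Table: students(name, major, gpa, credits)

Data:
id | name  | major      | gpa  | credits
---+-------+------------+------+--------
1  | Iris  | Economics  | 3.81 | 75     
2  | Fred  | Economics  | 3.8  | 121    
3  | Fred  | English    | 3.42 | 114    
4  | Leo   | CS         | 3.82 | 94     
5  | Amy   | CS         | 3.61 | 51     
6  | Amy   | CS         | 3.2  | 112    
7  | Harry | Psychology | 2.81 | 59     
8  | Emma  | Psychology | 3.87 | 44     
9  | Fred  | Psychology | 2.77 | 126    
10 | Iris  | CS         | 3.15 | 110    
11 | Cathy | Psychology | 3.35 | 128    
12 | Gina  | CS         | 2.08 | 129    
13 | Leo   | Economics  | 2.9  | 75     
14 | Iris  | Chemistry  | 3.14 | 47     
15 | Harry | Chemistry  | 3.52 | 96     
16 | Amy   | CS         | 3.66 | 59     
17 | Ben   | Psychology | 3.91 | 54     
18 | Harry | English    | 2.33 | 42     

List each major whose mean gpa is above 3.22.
SELECT major, AVG(gpa)
FROM students
GROUP BY major
HAVING AVG(gpa) > 3.22

Result:
  CS: avg=3.25
  Chemistry: avg=3.33
  Economics: avg=3.50
  Psychology: avg=3.34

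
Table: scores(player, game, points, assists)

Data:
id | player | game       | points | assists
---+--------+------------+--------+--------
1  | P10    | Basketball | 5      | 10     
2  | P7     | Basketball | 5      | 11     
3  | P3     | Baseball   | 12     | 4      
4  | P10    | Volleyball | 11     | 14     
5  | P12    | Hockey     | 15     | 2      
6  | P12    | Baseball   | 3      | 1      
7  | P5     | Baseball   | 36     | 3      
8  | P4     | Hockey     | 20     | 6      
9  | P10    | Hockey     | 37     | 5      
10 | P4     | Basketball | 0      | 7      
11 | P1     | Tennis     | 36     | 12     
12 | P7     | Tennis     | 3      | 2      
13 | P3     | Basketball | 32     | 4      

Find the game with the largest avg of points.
SELECT game, AVG(points) as val
FROM scores
GROUP BY game
ORDER BY val DESC
LIMIT 1

Result: Hockey with avg(points) = 24.00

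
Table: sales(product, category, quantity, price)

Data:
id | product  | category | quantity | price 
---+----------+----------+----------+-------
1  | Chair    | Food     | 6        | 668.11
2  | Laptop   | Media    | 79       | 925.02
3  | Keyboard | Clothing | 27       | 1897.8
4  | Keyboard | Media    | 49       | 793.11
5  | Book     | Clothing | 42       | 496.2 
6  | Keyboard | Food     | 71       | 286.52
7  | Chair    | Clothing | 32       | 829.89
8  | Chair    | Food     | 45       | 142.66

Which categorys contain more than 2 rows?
SELECT category, COUNT(*) as cnt
FROM sales
GROUP BY category
HAVING COUNT(*) > 2

Result:
  Clothing: 3
  Food: 3

Note: HAVING filters groups after aggregation, WHERE filters rows before.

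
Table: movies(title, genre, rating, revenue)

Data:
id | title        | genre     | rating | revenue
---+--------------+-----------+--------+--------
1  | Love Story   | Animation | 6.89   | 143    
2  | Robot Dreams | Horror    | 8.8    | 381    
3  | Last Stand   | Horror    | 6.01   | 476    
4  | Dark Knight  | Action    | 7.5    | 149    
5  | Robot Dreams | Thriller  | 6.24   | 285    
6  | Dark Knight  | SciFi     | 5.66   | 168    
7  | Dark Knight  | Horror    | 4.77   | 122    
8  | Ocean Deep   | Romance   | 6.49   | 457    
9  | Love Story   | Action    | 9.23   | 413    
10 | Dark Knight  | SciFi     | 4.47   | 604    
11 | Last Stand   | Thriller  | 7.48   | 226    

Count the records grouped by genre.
SELECT genre, COUNT(*) as count
FROM movies
GROUP BY genre

Result:
  Action: 2
  Animation: 1
  Horror: 3
  Romance: 1
  SciFi: 2
  Thriller: 2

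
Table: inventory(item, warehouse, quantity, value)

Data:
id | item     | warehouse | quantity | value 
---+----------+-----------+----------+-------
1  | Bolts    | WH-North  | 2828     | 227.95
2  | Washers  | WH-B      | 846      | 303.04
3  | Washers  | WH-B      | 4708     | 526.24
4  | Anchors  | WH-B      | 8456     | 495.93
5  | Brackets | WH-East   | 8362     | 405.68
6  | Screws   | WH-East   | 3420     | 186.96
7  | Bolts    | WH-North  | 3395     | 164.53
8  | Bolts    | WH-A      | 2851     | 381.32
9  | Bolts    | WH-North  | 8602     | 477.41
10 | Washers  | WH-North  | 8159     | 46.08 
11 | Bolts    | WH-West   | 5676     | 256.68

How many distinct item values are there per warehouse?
SELECT warehouse, COUNT(DISTINCT item)
FROM inventory
GROUP BY warehouse

Result:
  WH-A: 1 distinct
  WH-B: 2 distinct
  WH-East: 2 distinct
  WH-North: 2 distinct
  WH-West: 1 distinct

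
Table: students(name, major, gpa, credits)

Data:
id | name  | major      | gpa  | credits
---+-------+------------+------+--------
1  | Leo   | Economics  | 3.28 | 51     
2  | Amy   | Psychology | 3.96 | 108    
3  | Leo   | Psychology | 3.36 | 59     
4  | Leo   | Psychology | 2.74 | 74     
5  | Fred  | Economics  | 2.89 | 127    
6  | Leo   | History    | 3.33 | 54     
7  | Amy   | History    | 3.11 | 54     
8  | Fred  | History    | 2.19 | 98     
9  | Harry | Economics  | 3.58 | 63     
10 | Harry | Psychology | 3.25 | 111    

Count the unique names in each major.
SELECT major, COUNT(DISTINCT name)
FROM students
GROUP BY major

Result:
  Economics: 3 distinct
  History: 3 distinct
  Psychology: 3 distinct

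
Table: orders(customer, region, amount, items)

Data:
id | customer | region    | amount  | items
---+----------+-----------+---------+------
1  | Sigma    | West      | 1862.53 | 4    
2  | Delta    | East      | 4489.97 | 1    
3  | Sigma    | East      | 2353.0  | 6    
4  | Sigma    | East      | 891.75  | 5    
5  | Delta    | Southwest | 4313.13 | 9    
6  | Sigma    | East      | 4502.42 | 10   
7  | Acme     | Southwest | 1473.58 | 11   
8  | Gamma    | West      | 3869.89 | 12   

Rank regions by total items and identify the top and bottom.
SELECT region, SUM(items)
FROM orders
GROUP BY region
ORDER BY SUM(items)

All groups:
  West: 16
  Southwest: 20
  East: 22

Highest: East (22)
Lowest: West (16)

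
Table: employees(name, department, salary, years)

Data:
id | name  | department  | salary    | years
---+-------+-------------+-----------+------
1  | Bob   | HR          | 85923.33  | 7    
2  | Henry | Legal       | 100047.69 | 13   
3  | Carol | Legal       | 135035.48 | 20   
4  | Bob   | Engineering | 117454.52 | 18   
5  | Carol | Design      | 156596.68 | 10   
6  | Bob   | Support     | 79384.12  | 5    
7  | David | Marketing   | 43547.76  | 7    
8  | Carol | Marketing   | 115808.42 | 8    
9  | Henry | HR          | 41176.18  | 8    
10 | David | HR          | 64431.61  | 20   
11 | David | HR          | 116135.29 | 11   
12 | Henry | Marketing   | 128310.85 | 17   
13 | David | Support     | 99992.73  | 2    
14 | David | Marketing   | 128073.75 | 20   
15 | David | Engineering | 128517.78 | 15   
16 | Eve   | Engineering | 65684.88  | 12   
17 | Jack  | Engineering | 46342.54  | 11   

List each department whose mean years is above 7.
SELECT department, AVG(years)
FROM employees
GROUP BY department
HAVING AVG(years) > 7

Result:
  Design: avg=10.00
  Engineering: avg=14.00
  HR: avg=11.50
  Legal: avg=16.50
  Marketing: avg=13.00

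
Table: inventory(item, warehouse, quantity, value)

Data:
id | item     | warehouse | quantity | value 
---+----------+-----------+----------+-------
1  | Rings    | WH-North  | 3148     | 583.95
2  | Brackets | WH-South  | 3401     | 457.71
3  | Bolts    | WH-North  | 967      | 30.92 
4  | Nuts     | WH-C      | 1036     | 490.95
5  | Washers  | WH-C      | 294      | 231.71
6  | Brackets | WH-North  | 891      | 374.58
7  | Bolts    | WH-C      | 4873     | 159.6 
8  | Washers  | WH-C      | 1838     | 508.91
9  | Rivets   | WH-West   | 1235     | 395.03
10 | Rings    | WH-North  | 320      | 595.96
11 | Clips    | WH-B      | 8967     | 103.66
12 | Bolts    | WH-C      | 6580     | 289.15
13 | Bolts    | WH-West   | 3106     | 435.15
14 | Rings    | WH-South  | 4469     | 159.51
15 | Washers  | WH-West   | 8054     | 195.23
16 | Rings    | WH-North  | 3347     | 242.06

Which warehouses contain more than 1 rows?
SELECT warehouse, COUNT(*) as cnt
FROM inventory
GROUP BY warehouse
HAVING COUNT(*) > 1

Result:
  WH-C: 5
  WH-North: 5
  WH-South: 2
  WH-West: 3

Note: HAVING filters groups after aggregation, WHERE filters rows before.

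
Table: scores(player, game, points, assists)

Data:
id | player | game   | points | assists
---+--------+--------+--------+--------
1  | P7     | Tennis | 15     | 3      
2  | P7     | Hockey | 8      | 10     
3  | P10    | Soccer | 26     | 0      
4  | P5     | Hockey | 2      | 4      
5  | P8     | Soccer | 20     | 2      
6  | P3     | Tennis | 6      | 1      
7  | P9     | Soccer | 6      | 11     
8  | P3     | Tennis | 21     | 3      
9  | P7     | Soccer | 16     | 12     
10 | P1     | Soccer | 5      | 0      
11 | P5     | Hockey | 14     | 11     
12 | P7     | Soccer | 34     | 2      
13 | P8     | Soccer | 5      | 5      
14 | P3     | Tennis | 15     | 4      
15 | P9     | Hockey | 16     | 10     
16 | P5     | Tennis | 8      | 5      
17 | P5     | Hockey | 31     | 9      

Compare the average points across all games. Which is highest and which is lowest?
SELECT game, AVG(points)
FROM scores
GROUP BY game
ORDER BY AVG(points)

All groups:
  Tennis: 13.00
  Hockey: 14.20
  Soccer: 16.00

Highest: Soccer (16.00)
Lowest: Tennis (13.00)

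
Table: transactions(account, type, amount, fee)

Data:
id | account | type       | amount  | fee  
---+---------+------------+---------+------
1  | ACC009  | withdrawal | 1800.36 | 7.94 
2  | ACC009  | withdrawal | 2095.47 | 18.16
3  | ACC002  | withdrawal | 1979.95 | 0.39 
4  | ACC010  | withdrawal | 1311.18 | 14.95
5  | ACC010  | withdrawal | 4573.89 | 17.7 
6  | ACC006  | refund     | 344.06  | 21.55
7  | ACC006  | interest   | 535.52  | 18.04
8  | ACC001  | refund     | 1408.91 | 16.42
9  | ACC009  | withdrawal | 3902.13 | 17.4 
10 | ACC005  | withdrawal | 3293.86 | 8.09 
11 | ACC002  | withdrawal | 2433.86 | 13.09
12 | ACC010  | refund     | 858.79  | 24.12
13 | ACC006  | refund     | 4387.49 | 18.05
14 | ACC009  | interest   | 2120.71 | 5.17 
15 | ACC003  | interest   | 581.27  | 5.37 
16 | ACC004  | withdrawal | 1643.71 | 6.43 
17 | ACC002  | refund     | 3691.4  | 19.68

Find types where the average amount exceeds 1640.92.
SELECT type, AVG(amount)
FROM transactions
GROUP BY type
HAVING AVG(amount) > 1640.92

Result:
  refund: avg=2138.13
  withdrawal: avg=2559.38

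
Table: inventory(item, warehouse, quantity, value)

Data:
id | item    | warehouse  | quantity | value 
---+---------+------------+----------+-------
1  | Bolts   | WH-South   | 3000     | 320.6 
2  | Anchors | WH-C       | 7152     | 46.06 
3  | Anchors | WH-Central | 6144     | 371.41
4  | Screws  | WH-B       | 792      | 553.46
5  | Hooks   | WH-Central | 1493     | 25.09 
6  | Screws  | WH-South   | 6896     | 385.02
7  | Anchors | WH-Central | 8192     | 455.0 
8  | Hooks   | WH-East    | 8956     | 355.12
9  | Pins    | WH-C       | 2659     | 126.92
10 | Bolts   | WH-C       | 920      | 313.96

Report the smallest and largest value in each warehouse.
SELECT warehouse, MIN(value), MAX(value)
FROM inventory
GROUP BY warehouse

Result:
  WH-B: min=553.46, max=553.46
  WH-C: min=46.06, max=313.96
  WH-Central: min=25.09, max=455.00
  WH-East: min=355.12, max=355.12
  WH-South: min=320.60, max=385.02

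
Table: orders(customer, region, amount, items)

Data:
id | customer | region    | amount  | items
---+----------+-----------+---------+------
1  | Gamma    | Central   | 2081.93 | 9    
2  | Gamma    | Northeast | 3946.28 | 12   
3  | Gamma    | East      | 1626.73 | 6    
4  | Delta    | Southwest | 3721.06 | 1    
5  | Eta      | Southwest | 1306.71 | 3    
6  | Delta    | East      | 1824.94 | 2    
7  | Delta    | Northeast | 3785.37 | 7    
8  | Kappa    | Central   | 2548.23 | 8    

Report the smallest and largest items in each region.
SELECT region, MIN(items), MAX(items)
FROM orders
GROUP BY region

Result:
  Central: min=8, max=9
  East: min=2, max=6
  Northeast: min=7, max=12
  Southwest: min=1, max=3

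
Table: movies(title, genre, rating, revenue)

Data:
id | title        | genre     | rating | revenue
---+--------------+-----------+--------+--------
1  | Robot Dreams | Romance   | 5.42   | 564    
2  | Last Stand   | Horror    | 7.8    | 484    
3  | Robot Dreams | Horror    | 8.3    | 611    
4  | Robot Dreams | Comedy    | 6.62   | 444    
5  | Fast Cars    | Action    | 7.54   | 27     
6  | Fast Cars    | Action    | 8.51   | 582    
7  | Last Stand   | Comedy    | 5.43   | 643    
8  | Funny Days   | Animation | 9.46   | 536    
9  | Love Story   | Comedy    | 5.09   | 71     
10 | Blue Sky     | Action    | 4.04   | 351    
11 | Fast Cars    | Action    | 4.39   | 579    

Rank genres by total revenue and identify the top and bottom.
SELECT genre, SUM(revenue)
FROM movies
GROUP BY genre
ORDER BY SUM(revenue)

All groups:
  Animation: 536
  Romance: 564
  Horror: 1095
  Comedy: 1158
  Action: 1539

Highest: Action (1539)
Lowest: Animation (536)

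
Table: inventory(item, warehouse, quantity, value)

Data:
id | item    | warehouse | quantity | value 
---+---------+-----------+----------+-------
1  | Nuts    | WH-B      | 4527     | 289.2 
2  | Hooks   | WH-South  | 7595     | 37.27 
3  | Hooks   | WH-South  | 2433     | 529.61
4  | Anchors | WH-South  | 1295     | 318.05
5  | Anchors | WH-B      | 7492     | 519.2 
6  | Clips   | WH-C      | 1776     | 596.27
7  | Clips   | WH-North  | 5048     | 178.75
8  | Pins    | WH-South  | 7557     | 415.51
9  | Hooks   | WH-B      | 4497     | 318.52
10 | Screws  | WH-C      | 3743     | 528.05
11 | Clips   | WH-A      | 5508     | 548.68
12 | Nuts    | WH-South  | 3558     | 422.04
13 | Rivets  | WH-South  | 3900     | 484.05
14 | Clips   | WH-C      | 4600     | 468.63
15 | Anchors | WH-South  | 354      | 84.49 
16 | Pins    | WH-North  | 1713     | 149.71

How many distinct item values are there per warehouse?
SELECT warehouse, COUNT(DISTINCT item)
FROM inventory
GROUP BY warehouse

Result:
  WH-A: 1 distinct
  WH-B: 3 distinct
  WH-C: 2 distinct
  WH-North: 2 distinct
  WH-South: 5 distinct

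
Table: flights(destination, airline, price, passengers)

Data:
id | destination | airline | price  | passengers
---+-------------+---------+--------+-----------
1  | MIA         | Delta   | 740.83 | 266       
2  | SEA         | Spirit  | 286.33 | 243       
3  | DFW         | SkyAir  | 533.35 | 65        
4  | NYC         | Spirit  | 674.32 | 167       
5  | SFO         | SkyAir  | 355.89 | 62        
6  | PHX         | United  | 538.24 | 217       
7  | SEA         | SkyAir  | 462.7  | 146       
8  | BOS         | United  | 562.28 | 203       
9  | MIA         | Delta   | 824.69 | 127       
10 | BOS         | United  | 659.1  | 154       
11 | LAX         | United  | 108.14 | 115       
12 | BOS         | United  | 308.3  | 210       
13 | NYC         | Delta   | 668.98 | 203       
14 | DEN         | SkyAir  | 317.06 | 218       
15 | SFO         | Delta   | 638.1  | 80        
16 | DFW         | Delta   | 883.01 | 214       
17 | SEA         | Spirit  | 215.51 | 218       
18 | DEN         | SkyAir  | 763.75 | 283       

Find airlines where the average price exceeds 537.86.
SELECT airline, AVG(price)
FROM flights
GROUP BY airline
HAVING AVG(price) > 537.86

Result:
  Delta: avg=751.12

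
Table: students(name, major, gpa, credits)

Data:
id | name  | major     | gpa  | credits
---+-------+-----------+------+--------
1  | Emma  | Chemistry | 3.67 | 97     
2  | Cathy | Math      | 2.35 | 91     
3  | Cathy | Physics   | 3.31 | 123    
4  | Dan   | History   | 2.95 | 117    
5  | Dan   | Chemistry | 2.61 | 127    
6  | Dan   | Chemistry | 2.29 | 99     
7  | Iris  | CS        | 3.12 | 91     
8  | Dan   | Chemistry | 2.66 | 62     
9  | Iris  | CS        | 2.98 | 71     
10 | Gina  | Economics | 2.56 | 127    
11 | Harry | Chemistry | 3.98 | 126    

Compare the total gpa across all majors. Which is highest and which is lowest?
SELECT major, SUM(gpa)
FROM students
GROUP BY major
ORDER BY SUM(gpa)

All groups:
  Math: 2.35
  Economics: 2.56
  History: 2.95
  Physics: 3.31
  CS: 6.10
  Chemistry: 15.21

Highest: Chemistry (15.21)
Lowest: Math (2.35)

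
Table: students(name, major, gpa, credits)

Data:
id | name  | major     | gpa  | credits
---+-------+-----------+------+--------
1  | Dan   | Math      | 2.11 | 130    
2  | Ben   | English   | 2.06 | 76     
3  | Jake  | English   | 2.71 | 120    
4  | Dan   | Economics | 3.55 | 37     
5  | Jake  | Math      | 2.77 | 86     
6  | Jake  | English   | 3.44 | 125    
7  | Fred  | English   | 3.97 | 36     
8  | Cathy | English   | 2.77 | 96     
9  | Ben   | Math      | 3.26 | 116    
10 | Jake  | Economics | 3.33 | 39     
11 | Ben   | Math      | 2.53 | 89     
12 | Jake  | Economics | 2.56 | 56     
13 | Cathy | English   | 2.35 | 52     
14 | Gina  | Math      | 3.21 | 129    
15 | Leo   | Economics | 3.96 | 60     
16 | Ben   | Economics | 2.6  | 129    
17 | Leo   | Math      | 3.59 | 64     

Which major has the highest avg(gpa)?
SELECT major, AVG(gpa) as val
FROM students
GROUP BY major
ORDER BY val DESC
LIMIT 1

Result: Economics with avg(gpa) = 3.20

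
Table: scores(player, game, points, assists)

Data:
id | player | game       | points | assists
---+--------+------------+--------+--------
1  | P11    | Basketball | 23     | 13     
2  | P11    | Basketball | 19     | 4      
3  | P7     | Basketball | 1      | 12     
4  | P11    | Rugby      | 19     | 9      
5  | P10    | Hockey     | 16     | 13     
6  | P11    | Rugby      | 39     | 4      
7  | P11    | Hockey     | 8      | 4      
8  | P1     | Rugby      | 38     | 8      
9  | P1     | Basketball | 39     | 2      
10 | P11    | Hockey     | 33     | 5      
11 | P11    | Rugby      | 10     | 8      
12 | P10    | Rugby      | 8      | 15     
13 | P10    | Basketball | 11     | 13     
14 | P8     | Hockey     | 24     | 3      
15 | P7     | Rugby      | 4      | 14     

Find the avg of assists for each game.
SELECT game, AVG(assists) as result
FROM scores
GROUP BY game

Result:
  Basketball: 8.80
  Hockey: 6.25
  Rugby: 9.67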